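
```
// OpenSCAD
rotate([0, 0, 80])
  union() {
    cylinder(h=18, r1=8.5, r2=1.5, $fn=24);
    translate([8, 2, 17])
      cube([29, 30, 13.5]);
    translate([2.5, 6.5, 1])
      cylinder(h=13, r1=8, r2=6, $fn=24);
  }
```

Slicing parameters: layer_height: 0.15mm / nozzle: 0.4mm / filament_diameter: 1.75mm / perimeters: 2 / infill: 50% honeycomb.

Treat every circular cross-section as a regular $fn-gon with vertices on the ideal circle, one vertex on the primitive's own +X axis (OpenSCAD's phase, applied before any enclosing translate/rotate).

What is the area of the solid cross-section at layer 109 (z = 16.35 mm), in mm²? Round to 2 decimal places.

14.25 mm²

At z = 16.35 mm: the cone (r1=8.5→r2=1.5) has section circumradius 2.142 here — a regular 24-gon (area = (24/2)·2.142²·sin(360°/24) = 14.25 mm²); the cube at (8, 2) is absent (z outside [17, 30.5]); the cone at (2.5, 6.5) is absent (z outside [1, 14]); Taking the union: only the cone is present, so the union is just that shape — area = 14.25 mm²; (whole slice rotated 80° about Z — lengths, areas and connectivity unchanged). Overall, the cross-section is a single solid region. Net area = 14.25 mm².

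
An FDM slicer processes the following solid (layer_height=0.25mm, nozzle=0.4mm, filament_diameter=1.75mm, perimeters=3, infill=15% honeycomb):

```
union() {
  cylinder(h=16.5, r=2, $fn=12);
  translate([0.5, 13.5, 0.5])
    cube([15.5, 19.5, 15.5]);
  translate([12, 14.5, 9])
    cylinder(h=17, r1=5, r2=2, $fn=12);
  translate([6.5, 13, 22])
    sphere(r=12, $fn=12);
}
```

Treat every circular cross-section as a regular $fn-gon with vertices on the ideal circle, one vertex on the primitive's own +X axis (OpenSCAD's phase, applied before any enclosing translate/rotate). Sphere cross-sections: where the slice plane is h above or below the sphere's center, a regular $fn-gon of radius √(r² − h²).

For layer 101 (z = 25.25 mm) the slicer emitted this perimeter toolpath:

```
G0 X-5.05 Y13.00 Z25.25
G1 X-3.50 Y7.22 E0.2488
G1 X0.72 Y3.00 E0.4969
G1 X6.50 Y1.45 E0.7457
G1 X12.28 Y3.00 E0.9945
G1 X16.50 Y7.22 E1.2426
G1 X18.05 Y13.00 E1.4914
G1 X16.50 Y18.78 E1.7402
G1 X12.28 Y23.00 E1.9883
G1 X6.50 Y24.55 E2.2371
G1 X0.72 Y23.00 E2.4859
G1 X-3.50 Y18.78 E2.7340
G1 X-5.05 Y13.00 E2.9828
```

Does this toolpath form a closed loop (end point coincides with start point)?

yes

Start point (G0): (-5.05, 13.00). End point (last G1): the path returns to the start — closed.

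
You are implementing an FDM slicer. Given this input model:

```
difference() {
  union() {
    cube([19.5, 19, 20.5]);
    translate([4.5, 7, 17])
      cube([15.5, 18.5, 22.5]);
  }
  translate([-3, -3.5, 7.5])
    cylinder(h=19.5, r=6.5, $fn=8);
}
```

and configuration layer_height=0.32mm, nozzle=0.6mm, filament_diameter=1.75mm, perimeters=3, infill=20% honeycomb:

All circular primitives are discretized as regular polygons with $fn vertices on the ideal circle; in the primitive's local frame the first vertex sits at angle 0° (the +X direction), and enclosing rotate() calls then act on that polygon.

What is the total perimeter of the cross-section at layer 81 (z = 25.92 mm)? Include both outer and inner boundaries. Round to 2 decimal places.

68.00 mm

At z = 25.92 mm: the cube is absent (z outside [0, 20.5]); the cube at (4.5, 7) (footprint 15.5×18.5) is included at this height (perimeter 68.00 mm); Combining (union): only the 15.5×18.5 cube at (4.5, 7) is present, so the union is just that shape — boundary = 68.00 mm; the cylinder at (-3, -3.5): section is a regular 8-gon, circumradius r=6.5 (perimeter = 2·8·6.500·sin(180°/8) = 39.80 mm); After the difference (first − rest): starting from that combined region, the r=6.5 cylinder at (-3, -3.5) misses the remaining region (no effect) — boundary = 68.00 mm. Overall, the cross-section is a single solid region. Total boundary length (outer) = 68.00 mm.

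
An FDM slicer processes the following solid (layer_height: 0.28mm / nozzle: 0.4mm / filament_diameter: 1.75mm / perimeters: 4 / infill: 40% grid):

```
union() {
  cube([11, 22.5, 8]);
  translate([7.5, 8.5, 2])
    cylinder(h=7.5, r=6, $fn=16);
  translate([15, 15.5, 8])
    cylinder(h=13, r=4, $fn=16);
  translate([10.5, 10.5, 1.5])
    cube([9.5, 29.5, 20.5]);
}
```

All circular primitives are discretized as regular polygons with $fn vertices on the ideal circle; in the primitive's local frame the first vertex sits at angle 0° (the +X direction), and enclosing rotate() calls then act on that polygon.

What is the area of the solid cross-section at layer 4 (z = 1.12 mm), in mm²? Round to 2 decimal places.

At z = 1.12 mm: the 11×22.5 cube contributes its full rectangle (area 247.50 mm²); the cylinder at (7.5, 8.5) is not intersected at this z (z outside [2, 9.5]); the cylinder at (15, 15.5) does not reach this height (z outside [8, 21]); the cube at (10.5, 10.5) is absent (z outside [1.5, 22]); Combining (union): only the 11×22.5 cube is present, so the union is just that shape — area = 247.50 mm². Overall, the cross-section is a single solid region. Net area = 247.50 mm².

247.50 mm²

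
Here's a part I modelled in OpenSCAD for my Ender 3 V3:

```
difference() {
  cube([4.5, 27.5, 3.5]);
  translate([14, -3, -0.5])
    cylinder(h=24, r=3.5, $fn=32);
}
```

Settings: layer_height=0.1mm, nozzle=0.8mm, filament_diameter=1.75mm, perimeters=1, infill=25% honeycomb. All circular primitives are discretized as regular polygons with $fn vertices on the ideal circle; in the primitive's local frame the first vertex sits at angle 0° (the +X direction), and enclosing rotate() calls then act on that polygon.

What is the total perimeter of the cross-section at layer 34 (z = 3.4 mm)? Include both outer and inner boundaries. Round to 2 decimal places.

At z = 3.4 mm: the 4.5×27.5 cube contributes its full rectangle (perimeter 64.00 mm); the r=3.5 cylinder at (14, -3) gives a regular 32-gon of circumradius 3.5 (constant along its height) (perimeter = 2·32·3.500·sin(180°/32) = 21.96 mm); Subtracting the remaining from the first: starting from the 4.5×27.5 cube, the r=3.5 cylinder at (14, -3) misses the remaining region (no effect) — boundary = 64.00 mm. Overall, the cross-section is a single solid region. Total boundary length (outer) = 64.00 mm.

64.00 mm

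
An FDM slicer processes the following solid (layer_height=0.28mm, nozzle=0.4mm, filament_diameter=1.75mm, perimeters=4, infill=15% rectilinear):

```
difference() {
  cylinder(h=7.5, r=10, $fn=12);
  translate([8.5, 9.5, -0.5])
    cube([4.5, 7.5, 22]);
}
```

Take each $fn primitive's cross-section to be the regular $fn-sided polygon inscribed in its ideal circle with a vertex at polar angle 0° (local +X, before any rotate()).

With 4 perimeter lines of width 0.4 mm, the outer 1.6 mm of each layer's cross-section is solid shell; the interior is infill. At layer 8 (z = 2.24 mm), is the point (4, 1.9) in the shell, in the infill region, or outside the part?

infill

At z = 2.24 mm: the r=10 cylinder gives a regular 12-gon of circumradius 10 (constant along its height); the cube at (8.5, 9.5) is present — its section is the full 4.5×7.5 rectangle; Subtracting the remaining from the first: starting from the r=10 cylinder, the 4.5×7.5 cube at (8.5, 9.5) misses the remaining region (no effect) — 1 connected region. Overall, the cross-section is a single solid region. The nearest boundary edge runs (8.66, 5.00)→(10.00, 0.00); distance from the point to it = 5.30 mm. The point is inside the cross-section and 5.30 mm from the nearest boundary — more than the 1.6 mm shell width (4 × 0.4), so it's in the infill interior.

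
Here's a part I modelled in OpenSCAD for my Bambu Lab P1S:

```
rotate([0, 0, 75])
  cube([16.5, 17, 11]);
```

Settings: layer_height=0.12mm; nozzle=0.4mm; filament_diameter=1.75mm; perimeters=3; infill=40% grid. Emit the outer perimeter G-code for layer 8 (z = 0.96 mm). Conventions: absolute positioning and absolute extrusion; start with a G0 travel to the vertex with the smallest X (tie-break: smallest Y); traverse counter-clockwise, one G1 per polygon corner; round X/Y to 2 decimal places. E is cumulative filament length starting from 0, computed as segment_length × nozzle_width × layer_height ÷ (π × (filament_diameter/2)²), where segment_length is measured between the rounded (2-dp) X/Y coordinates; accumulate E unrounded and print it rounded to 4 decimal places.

G0 X-16.42 Y4.40 Z0.96
G1 X0.00 Y0.00 E0.3392
G1 X4.27 Y15.94 E0.6686
G1 X-12.15 Y20.34 E1.0078
G1 X-16.42 Y4.40 E1.3371

At z = 0.96 mm: the cube is present — its section is the full 16.5×17 rectangle; (whole slice rotated 75° about Z — lengths, areas and connectivity unchanged). The outline is a single polygon with 4 vertices. Extrusion per mm of travel: 0.4 × 0.12 / (π × 0.875²) = 0.019956. Accumulating E over each segment gives final E = 1.3371.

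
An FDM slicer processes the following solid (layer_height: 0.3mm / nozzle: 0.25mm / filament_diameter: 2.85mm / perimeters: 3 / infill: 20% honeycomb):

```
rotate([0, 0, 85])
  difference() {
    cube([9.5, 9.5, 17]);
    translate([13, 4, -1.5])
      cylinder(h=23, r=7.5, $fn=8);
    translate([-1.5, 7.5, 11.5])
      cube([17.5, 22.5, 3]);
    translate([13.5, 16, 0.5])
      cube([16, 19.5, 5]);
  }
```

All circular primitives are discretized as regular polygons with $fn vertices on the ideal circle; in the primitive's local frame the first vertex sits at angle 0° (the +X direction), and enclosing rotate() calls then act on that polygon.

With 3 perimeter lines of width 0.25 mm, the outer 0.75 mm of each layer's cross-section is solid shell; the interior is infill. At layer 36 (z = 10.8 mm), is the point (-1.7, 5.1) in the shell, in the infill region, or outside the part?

infill

At z = 10.8 mm: the cube (footprint 9.5×9.5) is included at this height; the r=7.5 cylinder at (13, 4) gives a regular 8-gon of circumradius 7.5 (constant along its height); the cube at (-1.5, 7.5) is absent (z outside [11.5, 14.5]); the cube at (13.5, 16) is not intersected at this z (z outside [0.5, 5.5]); After the difference (first − rest): starting from the 9.5×9.5 cube, the r=7.5 cylinder at (13, 4) partially overlaps it — only the 28.38 mm² overlap (of its 159.10 mm²) is removed, clipping the outline — 1 connected region; (whole slice rotated 85° about Z — lengths, areas and connectivity unchanged). Overall, the cross-section is a single solid region. Undo the 85° rotation: the query point maps to (4.932, 2.138) in the un-rotated model frame. The nearest boundary edge runs (5.50, 4.00)→(7.16, 0.00); distance from the point to it = 1.24 mm. The point is inside the cross-section and 1.24 mm from the nearest boundary — more than the 0.75 mm shell width (3 × 0.25), so it's in the infill interior.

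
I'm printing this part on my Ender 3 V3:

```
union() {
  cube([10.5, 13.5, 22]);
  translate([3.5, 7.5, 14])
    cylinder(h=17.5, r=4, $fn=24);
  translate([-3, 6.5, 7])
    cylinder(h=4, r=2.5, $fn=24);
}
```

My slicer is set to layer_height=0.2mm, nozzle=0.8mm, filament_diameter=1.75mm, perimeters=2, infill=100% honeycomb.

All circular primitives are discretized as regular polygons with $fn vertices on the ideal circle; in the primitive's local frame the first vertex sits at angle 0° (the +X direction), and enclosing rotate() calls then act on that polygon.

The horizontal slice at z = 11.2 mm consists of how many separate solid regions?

At z = 11.2 mm: the cube is present — its section is the full 10.5×13.5 rectangle; the cylinder at (3.5, 7.5) is absent (z outside [14, 31.5]); the cylinder at (-3, 6.5) is absent (z outside [7, 11]); Merging all regions: only the 10.5×13.5 cube is present, so the union is just that shape — 1 connected region. The result has 1 disconnected region.

1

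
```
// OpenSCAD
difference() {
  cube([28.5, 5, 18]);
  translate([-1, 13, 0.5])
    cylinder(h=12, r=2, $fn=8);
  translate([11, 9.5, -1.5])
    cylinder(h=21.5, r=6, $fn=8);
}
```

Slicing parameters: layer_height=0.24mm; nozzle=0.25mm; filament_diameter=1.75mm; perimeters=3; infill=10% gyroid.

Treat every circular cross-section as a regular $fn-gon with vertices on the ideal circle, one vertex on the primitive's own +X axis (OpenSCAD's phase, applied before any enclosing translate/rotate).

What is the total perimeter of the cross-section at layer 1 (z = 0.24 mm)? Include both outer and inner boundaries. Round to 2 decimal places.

At z = 0.24 mm: the cube (footprint 28.5×5) is included at this height (perimeter 67.00 mm); the cylinder at (-1, 13) is not intersected at this z (z outside [0.5, 12.5]); the r=6 cylinder at (11, 9.5) gives a regular 8-gon of circumradius 6 (constant along its height) (perimeter = 2·8·6.000·sin(180°/8) = 36.74 mm); Taking the first minus the rest: starting from the 28.5×5 cube, the r=6 cylinder at (11, 9.5) partially overlaps it — only the 5.43 mm² overlap (of its 101.82 mm²) is removed, clipping the outline — boundary = 67.60 mm. Overall, the cross-section is a single solid region. Total boundary length (outer) = 67.60 mm.

67.60 mm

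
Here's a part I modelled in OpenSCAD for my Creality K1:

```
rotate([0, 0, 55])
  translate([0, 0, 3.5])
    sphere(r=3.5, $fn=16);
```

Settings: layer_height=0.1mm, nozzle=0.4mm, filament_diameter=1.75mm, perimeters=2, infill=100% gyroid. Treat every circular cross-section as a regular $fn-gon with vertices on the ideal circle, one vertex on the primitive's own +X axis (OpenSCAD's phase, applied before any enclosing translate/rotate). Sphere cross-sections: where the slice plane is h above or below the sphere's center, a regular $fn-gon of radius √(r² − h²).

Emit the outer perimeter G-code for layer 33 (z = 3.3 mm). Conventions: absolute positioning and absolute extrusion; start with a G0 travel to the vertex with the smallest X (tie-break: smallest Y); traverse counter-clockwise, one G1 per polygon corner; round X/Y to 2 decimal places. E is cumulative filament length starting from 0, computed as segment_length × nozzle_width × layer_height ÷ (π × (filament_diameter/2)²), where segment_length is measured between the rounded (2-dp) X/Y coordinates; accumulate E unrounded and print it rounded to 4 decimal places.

G0 X-3.44 Y-0.61 Z3.30
G1 X-2.95 Y-1.88 E0.0226
G1 X-2.00 Y-2.86 E0.0453
G1 X-0.76 Y-3.41 E0.0679
G1 X0.61 Y-3.44 E0.0907
G1 X1.88 Y-2.95 E0.1133
G1 X2.86 Y-2.00 E0.1360
G1 X3.41 Y-0.76 E0.1586
G1 X3.44 Y0.61 E0.1814
G1 X2.95 Y1.88 E0.2040
G1 X2.00 Y2.86 E0.2267
G1 X0.76 Y3.41 E0.2493
G1 X-0.61 Y3.44 E0.2720
G1 X-1.88 Y2.95 E0.2947
G1 X-2.86 Y2.00 E0.3174
G1 X-3.41 Y0.76 E0.3399
G1 X-3.44 Y-0.61 E0.3627

At z = 3.3 mm: the r=3.5 sphere slices to a regular 16-gon of circumradius 3.494 (√(r²−h²) with h=0.2 from center); (rotated 55° about Z; rotation is an isometry so areas/perimeters/island counts are preserved). The outline is a single polygon with 16 vertices. Extrusion per mm of travel: 0.4 × 0.1 / (π × 0.875²) = 0.016630. Accumulating E over each segment gives final E = 0.3627.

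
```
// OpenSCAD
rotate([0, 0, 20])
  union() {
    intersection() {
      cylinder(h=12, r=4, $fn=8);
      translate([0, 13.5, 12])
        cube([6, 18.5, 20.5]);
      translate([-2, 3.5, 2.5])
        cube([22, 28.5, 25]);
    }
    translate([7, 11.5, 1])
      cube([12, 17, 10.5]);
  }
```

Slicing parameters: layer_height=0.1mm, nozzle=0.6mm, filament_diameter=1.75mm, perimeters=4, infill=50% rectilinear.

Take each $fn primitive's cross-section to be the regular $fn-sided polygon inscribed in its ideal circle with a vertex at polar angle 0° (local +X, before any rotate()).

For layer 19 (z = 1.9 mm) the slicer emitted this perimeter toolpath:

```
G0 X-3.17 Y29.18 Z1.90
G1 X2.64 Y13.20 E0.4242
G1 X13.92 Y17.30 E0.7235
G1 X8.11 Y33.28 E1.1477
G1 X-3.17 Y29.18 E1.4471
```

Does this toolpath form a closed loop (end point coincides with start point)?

Start point (G0): (-3.17, 29.18). End point (last G1): the path returns to the start — closed.

yes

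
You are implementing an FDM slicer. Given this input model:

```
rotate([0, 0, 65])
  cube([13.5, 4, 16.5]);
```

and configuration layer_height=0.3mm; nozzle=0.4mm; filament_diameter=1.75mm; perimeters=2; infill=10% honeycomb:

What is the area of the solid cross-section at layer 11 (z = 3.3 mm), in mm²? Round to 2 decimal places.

At z = 3.3 mm: the cube is present — its section is the full 13.5×4 rectangle (area 54.00 mm²); (whole slice rotated 65° about Z — lengths, areas and connectivity unchanged). Overall, the cross-section is a single solid region. Net area = 54.00 mm².

54.00 mm²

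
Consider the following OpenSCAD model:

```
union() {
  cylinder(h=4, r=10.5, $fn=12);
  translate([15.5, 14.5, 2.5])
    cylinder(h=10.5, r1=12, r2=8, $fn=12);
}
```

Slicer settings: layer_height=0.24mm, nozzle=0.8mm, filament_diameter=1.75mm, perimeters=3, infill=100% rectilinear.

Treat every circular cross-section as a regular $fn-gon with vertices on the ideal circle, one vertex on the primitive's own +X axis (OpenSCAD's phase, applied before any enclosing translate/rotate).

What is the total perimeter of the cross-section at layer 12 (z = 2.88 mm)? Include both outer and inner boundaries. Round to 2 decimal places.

126.17 mm

At z = 2.88 mm: the r=10.5 cylinder gives a regular 12-gon of circumradius 10.5 (constant along its height) (perimeter = 2·12·10.500·sin(180°/12) = 65.22 mm); the cone at (15.5, 14.5) (r1=12→r2=8) has section circumradius 11.855 here — a regular 12-gon (perimeter = 2·12·11.855·sin(180°/12) = 73.64 mm); Merging all regions: the regions partially overlap (shared area 2.17 mm²), so the edge portions inside another operand are dropped and the merged outline is re-measured after clipping — boundary = 126.17 mm. Overall, the cross-section is a single solid region. Total boundary length (outer) = 126.17 mm.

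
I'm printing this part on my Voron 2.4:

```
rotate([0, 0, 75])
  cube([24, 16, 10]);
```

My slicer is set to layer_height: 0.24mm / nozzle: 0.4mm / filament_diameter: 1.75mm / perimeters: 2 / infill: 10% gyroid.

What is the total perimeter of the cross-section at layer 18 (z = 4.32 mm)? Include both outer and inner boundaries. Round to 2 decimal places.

At z = 4.32 mm: the cube (footprint 24×16) is included at this height (perimeter 80.00 mm); (whole slice rotated 75° about Z — lengths, areas and connectivity unchanged). Overall, the cross-section is a single solid region. Total boundary length (outer) = 80.00 mm.

80.00 mm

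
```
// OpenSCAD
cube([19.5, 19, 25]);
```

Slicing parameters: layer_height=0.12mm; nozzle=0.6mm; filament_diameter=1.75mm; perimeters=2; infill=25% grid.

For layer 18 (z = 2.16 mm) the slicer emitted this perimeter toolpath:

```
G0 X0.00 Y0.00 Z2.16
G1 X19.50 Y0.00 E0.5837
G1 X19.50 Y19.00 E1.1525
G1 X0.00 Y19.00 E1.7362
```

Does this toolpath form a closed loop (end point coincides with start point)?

Start point (G0): (0.00, 0.00). End point (last G1): the path does not return to the start — open.

no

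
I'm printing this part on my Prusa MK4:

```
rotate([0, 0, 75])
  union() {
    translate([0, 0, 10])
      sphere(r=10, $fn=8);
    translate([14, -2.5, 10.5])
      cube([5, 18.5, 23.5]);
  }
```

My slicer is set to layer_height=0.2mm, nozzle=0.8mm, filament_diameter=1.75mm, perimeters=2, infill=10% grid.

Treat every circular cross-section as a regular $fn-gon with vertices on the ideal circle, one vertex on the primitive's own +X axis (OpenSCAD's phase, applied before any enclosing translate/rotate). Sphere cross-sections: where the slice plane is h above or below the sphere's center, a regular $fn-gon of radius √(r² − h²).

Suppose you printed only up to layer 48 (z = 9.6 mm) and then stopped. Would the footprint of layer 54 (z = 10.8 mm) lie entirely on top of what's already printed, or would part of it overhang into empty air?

part overhangs

Compare the two slices. At z = 9.6: the r=10 sphere contributes a regular 8-gon of circumradius √(10²−0.4²) = 9.992 (area = (8/2)·9.992²·sin(360°/8) = 282.39 mm²); the cube at (14, -2.5) does not reach this height (z outside [10.5, 34]); Merging all regions: only the r=10 sphere is present, so the union is just that shape — area = 282.39 mm²; (whole slice rotated 75° about Z — lengths, areas and connectivity unchanged). At z = 10.8: the r=10 sphere contributes a regular 8-gon of circumradius √(10²−0.8²) = 9.968 (area = (8/2)·9.968²·sin(360°/8) = 281.03 mm²); the cube at (14, -2.5) (footprint 5×18.5) is included at this height (area 92.50 mm²); Taking the union: the 2 present regions are separate (no shared area or edge), so areas and boundary lengths simply add and each stays a separate island — area = 373.53 mm²; (rotated 75° about Z; rotation is an isometry so areas/perimeters/island counts are preserved). Checking containment: at z = 10.8 the cross-section extends beyond the z = 9.6 cross-section by about 92.50 mm².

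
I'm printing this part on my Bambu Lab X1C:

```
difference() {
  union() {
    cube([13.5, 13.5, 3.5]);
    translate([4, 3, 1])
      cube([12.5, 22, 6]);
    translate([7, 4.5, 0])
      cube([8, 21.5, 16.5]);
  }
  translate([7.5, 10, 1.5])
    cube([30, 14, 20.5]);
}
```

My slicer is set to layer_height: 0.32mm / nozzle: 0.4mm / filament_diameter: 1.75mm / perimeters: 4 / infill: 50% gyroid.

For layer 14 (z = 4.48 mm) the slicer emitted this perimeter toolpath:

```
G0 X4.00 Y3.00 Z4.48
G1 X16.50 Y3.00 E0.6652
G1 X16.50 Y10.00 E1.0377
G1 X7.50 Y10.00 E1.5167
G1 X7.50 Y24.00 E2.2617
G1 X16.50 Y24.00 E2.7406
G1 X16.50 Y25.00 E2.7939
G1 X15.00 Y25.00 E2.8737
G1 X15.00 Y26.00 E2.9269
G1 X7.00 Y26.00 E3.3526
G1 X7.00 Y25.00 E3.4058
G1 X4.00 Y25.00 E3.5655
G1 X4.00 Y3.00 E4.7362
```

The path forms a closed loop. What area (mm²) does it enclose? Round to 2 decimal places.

Apply the shoelace formula to the sequence of (X, Y) vertices; enclosed area = 157.00 mm².

157.00 mm²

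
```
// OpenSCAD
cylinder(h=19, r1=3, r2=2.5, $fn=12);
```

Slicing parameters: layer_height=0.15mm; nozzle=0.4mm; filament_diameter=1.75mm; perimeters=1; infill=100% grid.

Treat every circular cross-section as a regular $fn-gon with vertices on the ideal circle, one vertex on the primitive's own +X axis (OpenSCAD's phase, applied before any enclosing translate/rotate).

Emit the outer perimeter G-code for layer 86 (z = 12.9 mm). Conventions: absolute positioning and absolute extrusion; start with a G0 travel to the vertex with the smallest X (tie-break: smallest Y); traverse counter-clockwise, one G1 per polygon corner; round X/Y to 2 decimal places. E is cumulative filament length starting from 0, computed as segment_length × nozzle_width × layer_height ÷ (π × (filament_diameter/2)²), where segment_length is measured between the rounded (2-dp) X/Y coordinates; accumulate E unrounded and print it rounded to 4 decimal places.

At z = 12.9 mm: the cone contributes a regular 12-gon of circumradius 2.661 (interpolated between r1=3 and r2=2.5 at t=0.679). The outline is a single polygon with 12 vertices. Extrusion per mm of travel: 0.4 × 0.15 / (π × 0.875²) = 0.024945. Accumulating E over each segment gives final E = 0.4118.

G0 X-2.66 Y0.00 Z12.90
G1 X-2.30 Y-1.33 E0.0344
G1 X-1.33 Y-2.30 E0.0686
G1 X0.00 Y-2.66 E0.1030
G1 X1.33 Y-2.30 E0.1373
G1 X2.30 Y-1.33 E0.1716
G1 X2.66 Y0.00 E0.2059
G1 X2.30 Y1.33 E0.2403
G1 X1.33 Y2.30 E0.2745
G1 X0.00 Y2.66 E0.3089
G1 X-1.33 Y2.30 E0.3433
G1 X-2.30 Y1.33 E0.3775
G1 X-2.66 Y0.00 E0.4118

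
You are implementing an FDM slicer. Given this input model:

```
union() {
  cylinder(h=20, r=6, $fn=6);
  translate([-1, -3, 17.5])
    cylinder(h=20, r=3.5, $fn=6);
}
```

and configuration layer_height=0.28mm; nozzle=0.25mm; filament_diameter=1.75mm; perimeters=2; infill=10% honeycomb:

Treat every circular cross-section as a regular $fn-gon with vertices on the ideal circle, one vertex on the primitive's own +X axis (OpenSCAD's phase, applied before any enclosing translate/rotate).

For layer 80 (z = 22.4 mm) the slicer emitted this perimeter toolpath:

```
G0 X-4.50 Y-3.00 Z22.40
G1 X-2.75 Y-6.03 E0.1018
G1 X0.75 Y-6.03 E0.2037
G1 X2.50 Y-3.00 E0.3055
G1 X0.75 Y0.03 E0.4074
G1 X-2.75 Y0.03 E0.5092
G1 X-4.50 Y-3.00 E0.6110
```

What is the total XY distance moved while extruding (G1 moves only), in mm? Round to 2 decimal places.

21.00 mm

Sum the Euclidean lengths of each G1 segment: total = 21.00 mm.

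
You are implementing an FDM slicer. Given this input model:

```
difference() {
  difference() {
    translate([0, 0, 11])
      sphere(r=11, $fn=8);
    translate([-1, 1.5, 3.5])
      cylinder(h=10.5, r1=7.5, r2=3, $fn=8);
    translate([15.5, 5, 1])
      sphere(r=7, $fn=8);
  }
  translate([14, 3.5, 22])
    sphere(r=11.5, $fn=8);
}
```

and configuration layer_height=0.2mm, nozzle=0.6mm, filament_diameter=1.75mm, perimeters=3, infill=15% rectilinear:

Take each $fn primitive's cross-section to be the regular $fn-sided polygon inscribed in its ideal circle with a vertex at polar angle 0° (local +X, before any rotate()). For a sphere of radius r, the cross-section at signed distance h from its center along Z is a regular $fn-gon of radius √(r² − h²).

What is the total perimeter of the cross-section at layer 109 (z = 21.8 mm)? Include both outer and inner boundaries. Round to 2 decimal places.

12.79 mm

At z = 21.8 mm: the sphere: section is a regular 8-gon, circumradius = √(r²−h²) = √(11²−10.8²) = 2.088 (perimeter = 2·8·2.088·sin(180°/8) = 12.79 mm); the cone at (-1, 1.5) is absent (z outside [3.5, 14]); the sphere at (15.5, 5) is not intersected at this z (|z−center|=20.800 > r=7); Subtracting the remaining from the first: none of the subtracted shapes is present at this height, so the r=11 sphere is unchanged — boundary = 12.79 mm; the r=11.5 sphere at (14, 3.5) slices to a regular 8-gon of circumradius 11.498 (√(r²−h²) with h=0.2 from center) (perimeter = 2·8·11.498·sin(180°/8) = 70.40 mm); After the difference (first − rest): starting from that combined region, the r=11.5 sphere at (14, 3.5) misses the remaining region (no effect) — boundary = 12.79 mm. Overall, the cross-section is a single solid region. Total boundary length (outer) = 12.79 mm.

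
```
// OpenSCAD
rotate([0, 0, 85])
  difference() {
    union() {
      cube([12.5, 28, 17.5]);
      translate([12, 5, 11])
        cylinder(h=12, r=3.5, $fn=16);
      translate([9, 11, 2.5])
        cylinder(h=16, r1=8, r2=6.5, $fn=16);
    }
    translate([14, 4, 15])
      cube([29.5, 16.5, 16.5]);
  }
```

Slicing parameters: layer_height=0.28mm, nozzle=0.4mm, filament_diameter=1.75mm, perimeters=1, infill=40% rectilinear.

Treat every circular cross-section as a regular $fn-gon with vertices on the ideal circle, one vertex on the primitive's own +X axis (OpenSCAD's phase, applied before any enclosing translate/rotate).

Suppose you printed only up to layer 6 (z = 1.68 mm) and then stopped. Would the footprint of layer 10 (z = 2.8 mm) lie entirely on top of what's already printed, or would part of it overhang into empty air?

part overhangs

Compare the two slices. At z = 1.68: the cube (footprint 12.5×28) is included at this height (area 350.00 mm²); the cylinder at (12, 5) is not intersected at this z (z outside [11, 23]); the cone at (9, 11) does not reach this height (z outside [2.5, 18.5]); Merging all regions: only the 12.5×28 cube is present, so the union is just that shape — area = 350.00 mm²; the cube at (14, 4) is not intersected at this z (z outside [15, 31.5]); After the difference (first − rest): none of the subtracted shapes is present at this height, so that combined region is unchanged — area = 350.00 mm²; (whole slice rotated 85° about Z — lengths, areas and connectivity unchanged). At z = 2.8: the cube (footprint 12.5×28) is included at this height (area 350.00 mm²); the cylinder at (12, 5) does not reach this height (z outside [11, 23]); the cone at (9, 11): at t=0.019 of its height the radius interpolates to r₁+(r₂−r₁)t = 7.972, giving a regular 16-gon of that circumradius (area = (16/2)·7.972²·sin(360°/16) = 194.56 mm²); Combining (union): the regions partially overlap — summed areas 544.56 mm² minus the doubly-counted overlap 150.55 mm² gives 394.01 mm² — area = 394.01 mm²; the cube at (14, 4) does not reach this height (z outside [15, 31.5]); Taking the first minus the rest: none of the subtracted shapes is present at this height, so the result so far is unchanged — area = 394.01 mm²; (whole slice rotated 85° about Z — lengths, areas and connectivity unchanged). Checking containment: at z = 2.8 the cross-section extends beyond the z = 1.68 cross-section by about 44.01 mm².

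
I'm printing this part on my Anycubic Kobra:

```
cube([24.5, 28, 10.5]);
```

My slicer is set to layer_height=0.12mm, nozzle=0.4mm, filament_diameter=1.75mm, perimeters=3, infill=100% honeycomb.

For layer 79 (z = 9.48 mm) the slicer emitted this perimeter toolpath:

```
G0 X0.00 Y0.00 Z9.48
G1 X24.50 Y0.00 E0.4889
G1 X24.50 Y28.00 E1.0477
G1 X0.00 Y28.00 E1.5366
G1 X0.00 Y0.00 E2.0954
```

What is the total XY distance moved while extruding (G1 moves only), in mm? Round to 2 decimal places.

Sum the Euclidean lengths of each G1 segment: total = 105.00 mm.

105.00 mm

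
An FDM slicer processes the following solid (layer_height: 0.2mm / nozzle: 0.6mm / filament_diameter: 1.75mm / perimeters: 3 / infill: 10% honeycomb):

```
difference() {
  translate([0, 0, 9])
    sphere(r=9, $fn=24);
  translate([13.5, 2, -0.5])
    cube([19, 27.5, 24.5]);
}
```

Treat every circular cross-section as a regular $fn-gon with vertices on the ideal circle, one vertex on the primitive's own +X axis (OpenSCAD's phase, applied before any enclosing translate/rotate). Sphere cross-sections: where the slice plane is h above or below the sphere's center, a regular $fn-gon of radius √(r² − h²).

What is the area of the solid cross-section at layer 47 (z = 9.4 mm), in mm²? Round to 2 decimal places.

251.08 mm²

At z = 9.4 mm: the r=9 sphere slices to a regular 24-gon of circumradius 8.991 (√(r²−h²) with h=0.4 from center) (area = (24/2)·8.991²·sin(360°/24) = 251.08 mm²); the 19×27.5 cube at (13.5, 2) contributes its full rectangle (area 522.50 mm²); Subtracting the remaining from the first: starting from the r=9 sphere (251.08 mm²), the 19×27.5 cube at (13.5, 2) misses the remaining region (no effect) — area = 251.08 mm². Overall, the cross-section is a single solid region. Net area = 251.08 mm².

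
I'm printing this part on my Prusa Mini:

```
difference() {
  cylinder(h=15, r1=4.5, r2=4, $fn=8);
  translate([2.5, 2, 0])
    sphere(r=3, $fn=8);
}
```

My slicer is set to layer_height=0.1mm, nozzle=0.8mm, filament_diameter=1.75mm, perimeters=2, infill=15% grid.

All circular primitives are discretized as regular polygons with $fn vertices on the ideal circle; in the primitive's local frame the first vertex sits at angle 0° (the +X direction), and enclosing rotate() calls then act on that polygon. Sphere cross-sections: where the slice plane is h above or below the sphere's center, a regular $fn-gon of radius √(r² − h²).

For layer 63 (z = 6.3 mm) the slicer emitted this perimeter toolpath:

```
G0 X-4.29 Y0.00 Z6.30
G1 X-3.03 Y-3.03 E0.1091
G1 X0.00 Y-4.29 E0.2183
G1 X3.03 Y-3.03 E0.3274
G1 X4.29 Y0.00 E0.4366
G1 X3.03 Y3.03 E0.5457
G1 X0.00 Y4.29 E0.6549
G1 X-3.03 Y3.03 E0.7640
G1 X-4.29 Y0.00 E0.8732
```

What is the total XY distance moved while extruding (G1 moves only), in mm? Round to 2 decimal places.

26.25 mm

Sum the Euclidean lengths of each G1 segment: total = 26.25 mm.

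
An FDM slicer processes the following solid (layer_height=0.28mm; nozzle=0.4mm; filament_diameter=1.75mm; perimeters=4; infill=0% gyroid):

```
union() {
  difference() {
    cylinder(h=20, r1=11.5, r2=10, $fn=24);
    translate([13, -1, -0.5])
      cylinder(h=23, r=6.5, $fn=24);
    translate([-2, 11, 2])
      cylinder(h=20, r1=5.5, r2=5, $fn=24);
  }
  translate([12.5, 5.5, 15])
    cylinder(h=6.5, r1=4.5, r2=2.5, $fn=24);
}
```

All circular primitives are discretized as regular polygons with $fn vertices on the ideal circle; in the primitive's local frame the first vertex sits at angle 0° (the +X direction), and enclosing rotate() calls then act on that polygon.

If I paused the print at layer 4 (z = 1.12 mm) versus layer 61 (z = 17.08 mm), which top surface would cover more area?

layer 4 (z = 1.12 mm)

Layer 4 (z = 1.12): the cone (r1=11.5→r2=10) has section circumradius 11.416 here — a regular 24-gon (area = (24/2)·11.416²·sin(360°/24) = 404.77 mm²); the r=6.5 cylinder at (13, -1) contributes a regular 24-gon of circumradius 6.5 (area = (24/2)·6.500²·sin(360°/24) = 131.22 mm²); the cone at (-2, 11) does not reach this height (z outside [2, 22]); Taking the first minus the rest: starting from the cone (404.77 mm²), the r=6.5 cylinder at (13, -1) partially overlaps it — only the 37.58 mm² overlap (of its 131.22 mm²) is removed, clipping the outline — area = 367.18 mm²; the cone at (12.5, 5.5) does not reach this height (z outside [15, 21.5]); Taking the union: only that combined region is present, so the union is just that shape — area = 367.18 mm². So its area = 367.18 mm². Layer 61 (z = 17.08): the cone contributes a regular 24-gon of circumradius 10.219 (interpolated between r1=11.5 and r2=10 at t=0.854) (area = (24/2)·10.219²·sin(360°/24) = 324.34 mm²); the cylinder at (13, -1): section is a regular 24-gon, circumradius r=6.5 (area = (24/2)·6.500²·sin(360°/24) = 131.22 mm²); the cone at (-2, 11) contributes a regular 24-gon of circumradius 5.123 (interpolated between r1=5.5 and r2=5 at t=0.754) (area = (24/2)·5.123²·sin(360°/24) = 81.51 mm²); Subtracting the remaining from the first: starting from the cone (324.34 mm²), the r=6.5 cylinder at (13, -1) partially overlaps it — only the 24.39 mm² overlap (of its 131.22 mm²) is removed, clipping the outline; the cone at (-2, 11) partially overlaps it — only the 26.64 mm² overlap (of its 81.51 mm²) is removed, clipping the outline — area = 273.31 mm²; the cone at (12.5, 5.5): at t=0.320 of its height the radius interpolates to r₁+(r₂−r₁)t = 3.860, giving a regular 24-gon of that circumradius (area = (24/2)·3.860²·sin(360°/24) = 46.28 mm²); Taking the union: the regions partially overlap — summed areas 319.59 mm² minus the doubly-counted overlap 0.29 mm² gives 319.29 mm² — area = 319.29 mm². So its area = 319.29 mm². Layer 4 is larger (367.18 vs 319.29 mm²).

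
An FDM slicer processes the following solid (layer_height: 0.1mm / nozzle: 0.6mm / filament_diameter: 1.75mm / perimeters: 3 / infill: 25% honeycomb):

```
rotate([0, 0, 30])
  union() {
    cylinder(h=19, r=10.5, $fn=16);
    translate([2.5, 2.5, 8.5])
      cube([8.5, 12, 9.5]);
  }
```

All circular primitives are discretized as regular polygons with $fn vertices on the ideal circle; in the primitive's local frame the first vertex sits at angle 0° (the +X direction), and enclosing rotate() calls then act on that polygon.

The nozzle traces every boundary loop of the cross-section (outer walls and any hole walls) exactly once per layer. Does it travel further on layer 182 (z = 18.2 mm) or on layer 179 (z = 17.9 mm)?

layer 179 (z = 17.9 mm)

Layer 182 (z = 18.2): the cylinder: section is a regular 16-gon, circumradius r=10.5 (perimeter = 2·16·10.500·sin(180°/16) = 65.55 mm); the cube at (2.5, 2.5) is absent (z outside [8.5, 18]); Combining (union): only the r=10.5 cylinder is present, so the union is just that shape — boundary = 65.55 mm; (whole slice rotated 30° about Z — lengths, areas and connectivity unchanged). So its perimeter = 65.55 mm. Layer 179 (z = 17.9): the cylinder: section is a regular 16-gon, circumradius r=10.5 (perimeter = 2·16·10.500·sin(180°/16) = 65.55 mm); the cube at (2.5, 2.5) (footprint 8.5×12) is included at this height (perimeter 41.00 mm); Merging all regions: the regions partially overlap (shared area 39.37 mm²), so the edge portions inside another operand are dropped and the merged outline is re-measured after clipping — boundary = 80.26 mm; (rotated 30° about Z; rotation is an isometry so areas/perimeters/island counts are preserved). So its perimeter = 80.26 mm. Layer 179 is larger (80.26 vs 65.55 mm).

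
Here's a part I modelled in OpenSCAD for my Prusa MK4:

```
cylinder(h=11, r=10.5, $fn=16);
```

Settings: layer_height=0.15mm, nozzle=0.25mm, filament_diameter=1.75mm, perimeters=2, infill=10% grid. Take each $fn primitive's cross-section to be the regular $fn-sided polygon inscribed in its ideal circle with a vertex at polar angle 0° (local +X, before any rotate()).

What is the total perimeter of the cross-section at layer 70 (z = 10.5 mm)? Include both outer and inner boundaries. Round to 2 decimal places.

At z = 10.5 mm: the cylinder: section is a regular 16-gon, circumradius r=10.5 (perimeter = 2·16·10.500·sin(180°/16) = 65.55 mm). Overall, the cross-section is a single solid region. Total boundary length (outer) = 65.55 mm.

65.55 mm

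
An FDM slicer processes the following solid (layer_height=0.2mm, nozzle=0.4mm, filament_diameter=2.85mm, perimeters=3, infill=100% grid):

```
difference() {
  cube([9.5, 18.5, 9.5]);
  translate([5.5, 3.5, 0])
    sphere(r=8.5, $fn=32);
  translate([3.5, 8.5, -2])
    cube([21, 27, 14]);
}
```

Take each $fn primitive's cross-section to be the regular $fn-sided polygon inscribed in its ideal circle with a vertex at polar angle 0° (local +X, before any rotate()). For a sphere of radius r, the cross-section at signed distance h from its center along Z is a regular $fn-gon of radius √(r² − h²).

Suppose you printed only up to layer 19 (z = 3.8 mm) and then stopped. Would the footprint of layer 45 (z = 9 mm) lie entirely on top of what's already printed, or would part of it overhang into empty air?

Compare the two slices. At z = 3.8: the cube (footprint 9.5×18.5) is included at this height (area 175.75 mm²); the r=8.5 sphere at (5.5, 3.5) slices to a regular 32-gon of circumradius 7.603 (√(r²−h²) with h=3.8 from center) (area = (32/2)·7.603²·sin(360°/32) = 180.45 mm²); the cube at (3.5, 8.5) is present — its section is the full 21×27 rectangle (area 567.00 mm²); Taking the first minus the rest: starting from the 9.5×18.5 cube (175.75 mm²), the r=8.5 sphere at (5.5, 3.5) partially overlaps it — only the 99.75 mm² overlap (of its 180.45 mm²) is removed, clipping the outline; the 21×27 cube at (3.5, 8.5) partially overlaps it — only the 46.18 mm² overlap (of its 567.00 mm²) is removed, clipping the outline — area = 29.82 mm². At z = 9: the cube is present — its section is the full 9.5×18.5 rectangle (area 175.75 mm²); the sphere at (5.5, 3.5) does not reach this height (|z−center|=9.000 > r=8.5); the cube at (3.5, 8.5) is present — its section is the full 21×27 rectangle (area 567.00 mm²); Subtracting the remaining from the first: starting from the 9.5×18.5 cube (175.75 mm²), the 21×27 cube at (3.5, 8.5) partially overlaps it — only the 60.00 mm² overlap (of its 567.00 mm²) is removed, clipping the outline — area = 115.75 mm². Checking containment: at z = 9 the cross-section extends beyond the z = 3.8 cross-section by about 85.93 mm².

part overhangs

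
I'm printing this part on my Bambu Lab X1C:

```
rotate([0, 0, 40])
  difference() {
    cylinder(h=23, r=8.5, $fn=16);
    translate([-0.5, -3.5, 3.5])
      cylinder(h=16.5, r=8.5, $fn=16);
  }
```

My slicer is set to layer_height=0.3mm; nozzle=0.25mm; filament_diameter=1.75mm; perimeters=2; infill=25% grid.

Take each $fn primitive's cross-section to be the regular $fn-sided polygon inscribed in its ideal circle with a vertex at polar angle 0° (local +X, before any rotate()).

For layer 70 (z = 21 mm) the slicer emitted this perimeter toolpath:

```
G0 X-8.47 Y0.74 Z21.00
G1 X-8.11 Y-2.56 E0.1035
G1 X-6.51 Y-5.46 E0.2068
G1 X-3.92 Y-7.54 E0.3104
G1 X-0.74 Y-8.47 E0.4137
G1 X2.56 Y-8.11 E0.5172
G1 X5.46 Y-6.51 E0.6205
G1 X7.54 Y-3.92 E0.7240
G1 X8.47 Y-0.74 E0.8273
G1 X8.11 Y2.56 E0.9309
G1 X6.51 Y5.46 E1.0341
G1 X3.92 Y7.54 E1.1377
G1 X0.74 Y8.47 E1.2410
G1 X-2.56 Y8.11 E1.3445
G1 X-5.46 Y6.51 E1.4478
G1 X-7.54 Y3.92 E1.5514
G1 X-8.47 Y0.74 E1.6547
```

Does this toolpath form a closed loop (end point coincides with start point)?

Start point (G0): (-8.47, 0.74). End point (last G1): the path returns to the start — closed.

yes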